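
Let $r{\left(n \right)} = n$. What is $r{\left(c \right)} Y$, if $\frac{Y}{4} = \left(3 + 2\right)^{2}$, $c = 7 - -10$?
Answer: $1700$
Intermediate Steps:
$c = 17$ ($c = 7 + 10 = 17$)
$Y = 100$ ($Y = 4 \left(3 + 2\right)^{2} = 4 \cdot 5^{2} = 4 \cdot 25 = 100$)
$r{\left(c \right)} Y = 17 \cdot 100 = 1700$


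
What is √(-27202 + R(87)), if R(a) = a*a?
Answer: I*√19633 ≈ 140.12*I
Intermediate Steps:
R(a) = a²
√(-27202 + R(87)) = √(-27202 + 87²) = √(-27202 + 7569) = √(-19633) = I*√19633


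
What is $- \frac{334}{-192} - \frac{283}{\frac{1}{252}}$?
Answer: $- \frac{6846169}{96} \approx -71314.0$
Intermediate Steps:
$- \frac{334}{-192} - \frac{283}{\frac{1}{252}} = \left(-334\right) \left(- \frac{1}{192}\right) - 283 \frac{1}{\frac{1}{252}} = \frac{167}{96} - 71316 = - \frac{6846169}{96}$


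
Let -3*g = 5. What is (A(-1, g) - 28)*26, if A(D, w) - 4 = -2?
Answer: -676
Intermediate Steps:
g = -5/3 (g = -⅓*5 = -5/3 ≈ -1.6667)
A(D, w) = 2 (A(D, w) = 4 - 2 = 2)
(A(-1, g) - 28)*26 = (2 - 28)*26 = -26*26 = -676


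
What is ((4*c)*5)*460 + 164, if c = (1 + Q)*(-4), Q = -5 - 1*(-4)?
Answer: 164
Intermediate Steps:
Q = -1 (Q = -5 + 4 = -1)
c = 0 (c = (1 - 1)*(-4) = 0*(-4) = 0)
((4*c)*5)*460 + 164 = ((4*0)*5)*460 + 164 = (0*5)*460 + 164 = 0*460 + 164 = 0 + 164 = 164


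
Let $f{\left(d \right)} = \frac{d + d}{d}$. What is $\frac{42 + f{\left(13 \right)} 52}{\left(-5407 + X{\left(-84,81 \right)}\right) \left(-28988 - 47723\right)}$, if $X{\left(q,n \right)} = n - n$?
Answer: $\frac{146}{414776377} \approx 3.52 \cdot 10^{-7}$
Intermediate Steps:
$f{\left(d \right)} = 2$ ($f{\left(d \right)} = \frac{2 d}{d} = 2$)
$X{\left(q,n \right)} = 0$
$\frac{42 + f{\left(13 \right)} 52}{\left(-5407 + X{\left(-84,81 \right)}\right) \left(-28988 - 47723\right)} = \frac{42 + 2 \cdot 52}{\left(-5407 + 0\right) \left(-28988 - 47723\right)} = \frac{42 + 104}{\left(-5407\right) \left(-76711\right)} = \frac{146}{414776377}$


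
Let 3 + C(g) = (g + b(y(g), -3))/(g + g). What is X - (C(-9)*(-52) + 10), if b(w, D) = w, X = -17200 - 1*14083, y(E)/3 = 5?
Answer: -94399/3 ≈ -31466.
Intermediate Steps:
y(E) = 15 (y(E) = 3*5 = 15)
X = -31283 (X = -17200 - 14083 = -31283)
C(g) = -3 + (15 + g)/(2*g) (C(g) = -3 + (g + 15)/(g + g) = -3 + (15 + g)/((2*g)) = -3 + (15 + g)*(1/(2*g)) = -3 + (15 + g)/(2*g))
X - (C(-9)*(-52) + 10) = -31283 - (((5/2)*(3 - 1*(-9))/(-9))*(-52) + 10) = -31283 - (((5/2)*(-⅑)*(3 + 9))*(-52) + 10) = -31283 - (((5/2)*(-⅑)*12)*(-52) + 10) = -31283 - (-10/3*(-52) + 10) = -31283 - (520/3 + 10) = -31283 - 1*550/3 = -31283 - 550/3 = -94399/3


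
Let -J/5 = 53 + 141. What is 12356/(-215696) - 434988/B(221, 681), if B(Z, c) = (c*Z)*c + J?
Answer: -340048554691/5526682137964 ≈ -0.061529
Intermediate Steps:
J = -970 (J = -5*(53 + 141) = -5*194 = -970)
B(Z, c) = -970 + Z*c**2 (B(Z, c) = (c*Z)*c - 970 = (Z*c)*c - 970 = Z*c**2 - 970 = -970 + Z*c**2)
12356/(-215696) - 434988/B(221, 681) = 12356/(-215696) - 434988/(-970 + 221*681**2) = 12356*(-1/215696) - 434988/(-970 + 221*463761) = -3089/53924 - 434988/(-970 + 102491181) = -3089/53924 - 434988/102490211 = -340048554691/5526682137964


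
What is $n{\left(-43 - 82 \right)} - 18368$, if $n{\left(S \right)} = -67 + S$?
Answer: $-18560$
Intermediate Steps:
$n{\left(-43 - 82 \right)} - 18368 = \left(-67 - 125\right) - 18368 = -192 - 18368 = -18560$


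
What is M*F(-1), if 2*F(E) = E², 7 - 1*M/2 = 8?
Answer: -1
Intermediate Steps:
M = -2 (M = 14 - 2*8 = 14 - 16 = -2)
F(E) = E²/2
M*F(-1) = -(-1)² = -1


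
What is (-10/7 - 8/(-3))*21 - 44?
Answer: -18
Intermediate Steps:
(-10/7 - 8/(-3))*21 - 44 = (-10*⅐ - 8*(-⅓))*21 - 44 = (-10/7 + 8/3)*21 - 44 = (26/21)*21 - 44 = 26 - 44 = -18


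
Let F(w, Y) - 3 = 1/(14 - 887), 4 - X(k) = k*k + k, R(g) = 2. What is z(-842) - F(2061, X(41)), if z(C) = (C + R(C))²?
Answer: 615986182/873 ≈ 7.0560e+5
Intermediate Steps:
X(k) = 4 - k - k² (X(k) = 4 - (k*k + k) = 4 - (k² + k) = 4 - (k + k²) = 4 + (-k - k²) = 4 - k - k²)
F(w, Y) = 2618/873 (F(w, Y) = 3 + 1/(14 - 887) = 3 + 1/(-873) = 3 - 1/873 = 2618/873)
z(C) = (2 + C)² (z(C) = (C + 2)² = (2 + C)²)
z(-842) - F(2061, X(41)) = (2 - 842)² - 1*2618/873 = (-840)² - 2618/873 = 705600 - 2618/873 = 615986182/873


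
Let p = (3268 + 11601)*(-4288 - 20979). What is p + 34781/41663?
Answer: -15652581708468/41663 ≈ -3.7569e+8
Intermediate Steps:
p = -375695023 (p = 14869*(-25267) = -375695023)
p + 34781/41663 = -375695023 + 34781/41663 = -15652581708468/41663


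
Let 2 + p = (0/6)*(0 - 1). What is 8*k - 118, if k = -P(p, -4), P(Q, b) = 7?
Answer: -174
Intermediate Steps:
p = -2 (p = -2 + (0/6)*(0 - 1) = -2 + (0*(1/6))*(-1) = -2 + 0*(-1) = -2 + 0 = -2)
k = -7 (k = -1*7 = -7)
8*k - 118 = 8*(-7) - 118 = -56 - 118 = -174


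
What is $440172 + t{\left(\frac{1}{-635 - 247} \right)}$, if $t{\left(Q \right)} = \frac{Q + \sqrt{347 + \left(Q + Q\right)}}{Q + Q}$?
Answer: $\frac{880345}{2} - 21 \sqrt{153026} \approx 4.3196 \cdot 10^{5}$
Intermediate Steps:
$t{\left(Q \right)} = \frac{Q + \sqrt{347 + 2 Q}}{2 Q}$
$440172 + t{\left(\frac{1}{-635 - 247} \right)} = 440172 + \frac{\frac{1}{-635 - 247} + \sqrt{347 + \frac{2}{-635 - 247}}}{2 \frac{1}{-635 - 247}} = 440172 + \frac{\frac{1}{-882} + \sqrt{347 + \frac{2}{-882}}}{2 \frac{1}{-882}} = 440172 + \frac{- \frac{1}{882} + \sqrt{347 + 2 \left(- \frac{1}{882}\right)}}{2 \left(- \frac{1}{882}\right)} = 440172 + \frac{1}{2} \left(-882\right) \left(- \frac{1}{882} + \sqrt{347 - \frac{1}{441}}\right) = 440172 + \frac{1}{2} \left(-882\right) \left(- \frac{1}{882} + \sqrt{\frac{153026}{441}}\right) = 440172 + \frac{1}{2} \left(-882\right) \left(- \frac{1}{882} + \frac{\sqrt{153026}}{21}\right) = 440172 + \left(\frac{1}{2} - 21 \sqrt{153026}\right) = \frac{880345}{2} - 21 \sqrt{153026}$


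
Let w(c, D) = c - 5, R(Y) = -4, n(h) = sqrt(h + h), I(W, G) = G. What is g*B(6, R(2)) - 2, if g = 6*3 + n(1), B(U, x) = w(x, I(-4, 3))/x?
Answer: 77/2 + 9*sqrt(2)/4 ≈ 41.682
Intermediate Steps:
n(h) = sqrt(2)*sqrt(h) (n(h) = sqrt(2*h) = sqrt(2)*sqrt(h))
w(c, D) = -5 + c
B(U, x) = (-5 + x)/x
g = 18 + sqrt(2) (g = 6*3 + sqrt(2)*sqrt(1) = 18 + sqrt(2)*1 = 18 + sqrt(2) ≈ 19.414)
g*B(6, R(2)) - 2 = (18 + sqrt(2))*((-5 - 4)/(-4)) - 2 = (18 + sqrt(2))*(-1/4*(-9)) - 2 = (18 + sqrt(2))*(9/4) - 2 = (81/2 + 9*sqrt(2)/4) - 2 = 77/2 + 9*sqrt(2)/4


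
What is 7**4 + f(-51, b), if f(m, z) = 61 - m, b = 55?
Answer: 2513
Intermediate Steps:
7**4 + f(-51, b) = 7**4 + (61 - 1*(-51)) = 2401 + (61 + 51) = 2401 + 112 = 2513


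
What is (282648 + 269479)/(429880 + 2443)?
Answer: 552127/432323 ≈ 1.2771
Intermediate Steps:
(282648 + 269479)/(429880 + 2443) = 552127/432323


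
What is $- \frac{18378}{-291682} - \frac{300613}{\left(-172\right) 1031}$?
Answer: $\frac{1057469867}{601448284} \approx 1.7582$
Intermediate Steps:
$- \frac{18378}{-291682} - \frac{300613}{\left(-172\right) 1031} = \left(-18378\right) \left(- \frac{1}{291682}\right) - \frac{300613}{-177332} = \frac{9189}{145841} - - \frac{6991}{4124} = \frac{9189}{145841} + \frac{6991}{4124} = \frac{1057469867}{601448284}$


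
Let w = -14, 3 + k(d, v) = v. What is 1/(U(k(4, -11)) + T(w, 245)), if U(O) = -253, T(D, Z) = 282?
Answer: 1/29 ≈ 0.034483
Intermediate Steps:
k(d, v) = -3 + v
1/(U(k(4, -11)) + T(w, 245)) = 1/(-253 + 282) = 1/29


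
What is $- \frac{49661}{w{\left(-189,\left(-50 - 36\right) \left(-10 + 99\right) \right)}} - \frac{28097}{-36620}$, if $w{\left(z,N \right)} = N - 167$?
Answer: $\frac{2038332457}{286405020} \approx 7.117$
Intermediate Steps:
$w{\left(z,N \right)} = -167 + N$
$- \frac{49661}{w{\left(-189,\left(-50 - 36\right) \left(-10 + 99\right) \right)}} - \frac{28097}{-36620} = - \frac{49661}{-167 + \left(-50 - 36\right) \left(-10 + 99\right)} - \frac{28097}{-36620} = - \frac{49661}{-167 - 7654} - - \frac{28097}{36620} = - \frac{49661}{-167 - 7654} + \frac{28097}{36620} = - \frac{49661}{-7821} + \frac{28097}{36620} = \left(-49661\right) \left(- \frac{1}{7821}\right) + \frac{28097}{36620} = \frac{49661}{7821} + \frac{28097}{36620} = \frac{2038332457}{286405020}$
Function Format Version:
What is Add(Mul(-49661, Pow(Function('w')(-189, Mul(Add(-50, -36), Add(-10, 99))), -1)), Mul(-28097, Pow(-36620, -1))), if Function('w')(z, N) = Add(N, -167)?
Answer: Rational(2038332457, 286405020) ≈ 7.1170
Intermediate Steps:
Function('w')(z, N) = Add(-167, N)
Add(Mul(-49661, Pow(Function('w')(-189, Mul(Add(-50, -36), Add(-10, 99))), -1)), Mul(-28097, Pow(-36620, -1))) = Add(Mul(-49661, Pow(Add(-167, Mul(Add(-50, -36), Add(-10, 99))), -1)), Mul(-28097, Pow(-36620, -1))) = Add(Mul(-49661, Pow(Add(-167, Mul(-86, 89)), -1)), Mul(-28097, Rational(-1, 36620))) = Add(Mul(-49661, Pow(Add(-167, -7654), -1)), Rational(28097, 36620)) = Add(Mul(-49661, Pow(-7821, -1)), Rational(28097, 36620)) = Add(Mul(-49661, Rational(-1, 7821)), Rational(28097, 36620)) = Add(Rational(49661, 7821), Rational(28097, 36620)) = Rational(2038332457, 286405020)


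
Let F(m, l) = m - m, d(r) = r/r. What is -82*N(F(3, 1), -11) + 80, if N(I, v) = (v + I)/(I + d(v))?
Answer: 982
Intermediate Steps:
d(r) = 1
F(m, l) = 0
N(I, v) = (I + v)/(1 + I) (N(I, v) = (v + I)/(I + 1) = (I + v)/(1 + I))
-82*N(F(3, 1), -11) + 80 = -82*(0 - 11)/(1 + 0) + 80 = -82*(-11)/1 + 80 = -82*(-11) + 80 = 902 + 80 = 982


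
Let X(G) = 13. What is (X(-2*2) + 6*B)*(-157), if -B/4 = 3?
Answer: 9263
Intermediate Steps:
B = -12 (B = -4*3 = -12)
(X(-2*2) + 6*B)*(-157) = (13 + 6*(-12))*(-157) = (13 - 72)*(-157) = -59*(-157) = 9263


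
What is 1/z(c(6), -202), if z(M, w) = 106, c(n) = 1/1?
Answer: 1/106 ≈ 0.0094340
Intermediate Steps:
c(n) = 1
1/z(c(6), -202) = 1/106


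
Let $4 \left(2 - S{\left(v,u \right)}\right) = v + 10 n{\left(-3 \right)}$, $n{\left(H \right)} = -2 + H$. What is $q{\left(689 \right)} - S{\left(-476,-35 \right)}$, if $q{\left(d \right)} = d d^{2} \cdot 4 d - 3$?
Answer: $\frac{1802880222455}{2} \approx 9.0144 \cdot 10^{11}$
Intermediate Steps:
$S{\left(v,u \right)} = \frac{29}{2} - \frac{v}{4}$ ($S{\left(v,u \right)} = 2 - \frac{v + 10 \left(-2 - 3\right)}{4} = 2 - \frac{v + 10 \left(-5\right)}{4} = 2 - \frac{v - 50}{4} = 2 - \frac{-50 + v}{4} = 2 - \left(- \frac{25}{2} + \frac{v}{4}\right) = \frac{29}{2} - \frac{v}{4}$)
$q{\left(d \right)} = -3 + 4 d^{4}$ ($q{\left(d \right)} = d^{3} \cdot 4 d - 3 = 4 d^{4} - 3 = -3 + 4 d^{4}$)
$q{\left(689 \right)} - S{\left(-476,-35 \right)} = \left(-3 + 4 \cdot 689^{4}\right) - \left(\frac{29}{2} - -119\right) = \left(-3 + 4 \cdot 225360027841\right) - \left(\frac{29}{2} + 119\right) = \left(-3 + 901440111364\right) - \frac{267}{2} = 901440111361 - \frac{267}{2} = \frac{1802880222455}{2}$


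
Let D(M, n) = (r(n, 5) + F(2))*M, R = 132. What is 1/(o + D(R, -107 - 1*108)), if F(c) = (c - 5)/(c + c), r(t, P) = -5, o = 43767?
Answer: 1/43008 ≈ 2.3251e-5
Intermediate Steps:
F(c) = (-5 + c)/(2*c) (F(c) = (-5 + c)/((2*c)) = (-5 + c)*(1/(2*c)) = (-5 + c)/(2*c))
D(M, n) = -23*M/4 (D(M, n) = (-5 + (½)*(-5 + 2)/2)*M = (-5 + (½)*(½)*(-3))*M = (-5 - ¾)*M = -23*M/4)
1/(o + D(R, -107 - 1*108)) = 1/(43767 - 23/4*132) = 1/(43767 - 759) = 1/43008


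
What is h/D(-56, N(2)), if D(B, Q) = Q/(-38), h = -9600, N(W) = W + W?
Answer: 91200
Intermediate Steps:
N(W) = 2*W
D(B, Q) = -Q/38 (D(B, Q) = Q*(-1/38) = -Q/38)
h/D(-56, N(2)) = -9600/((-2/19)) = -9600/((-1/38*4)) = -9600/(-2/19) = -9600*(-19/2) = 91200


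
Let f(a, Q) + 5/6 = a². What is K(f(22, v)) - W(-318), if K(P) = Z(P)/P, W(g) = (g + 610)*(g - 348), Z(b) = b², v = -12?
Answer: 1169731/6 ≈ 1.9496e+5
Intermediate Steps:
W(g) = (-348 + g)*(610 + g) (W(g) = (610 + g)*(-348 + g) = (-348 + g)*(610 + g))
f(a, Q) = -⅚ + a²
K(P) = P (K(P) = P²/P = P)
K(f(22, v)) - W(-318) = (-⅚ + 22²) - (-212280 + (-318)² + 262*(-318)) = (-⅚ + 484) - (-212280 + 101124 - 83316) = 2899/6 - 1*(-194472) = 2899/6 + 194472 = 1169731/6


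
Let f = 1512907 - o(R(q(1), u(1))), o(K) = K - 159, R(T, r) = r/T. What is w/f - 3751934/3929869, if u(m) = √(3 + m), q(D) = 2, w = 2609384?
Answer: 240927224894/312955117815 ≈ 0.76985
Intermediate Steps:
o(K) = -159 + K
f = 1513065 (f = 1512907 - (-159 + √(3 + 1)/2) = 1512907 - (-159 + √4*(½)) = 1512907 - (-159 + 2*(½)) = 1512907 - (-159 + 1) = 1512907 - 1*(-158) = 1512907 + 158 = 1513065)
w/f - 3751934/3929869 = 2609384/1513065 - 3751934/3929869 = 2609384*(1/1513065) - 3751934*1/3929869 = 137336/79635 - 3751934/3929869 = 240927224894/312955117815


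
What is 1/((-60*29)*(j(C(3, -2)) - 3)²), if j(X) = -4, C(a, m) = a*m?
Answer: -1/85260 ≈ -1.1729e-5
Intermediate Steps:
1/((-60*29)*(j(C(3, -2)) - 3)²) = 1/((-60*29)*(-4 - 3)²) = 1/(-1740*(-7)²) = 1/(-1740*49) = 1/(-85260) = -1/85260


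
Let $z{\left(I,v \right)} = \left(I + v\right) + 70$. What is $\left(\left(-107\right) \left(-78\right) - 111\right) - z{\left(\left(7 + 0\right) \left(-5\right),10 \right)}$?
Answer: $8190$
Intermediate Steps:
$z{\left(I,v \right)} = 70 + I + v$
$\left(\left(-107\right) \left(-78\right) - 111\right) - z{\left(\left(7 + 0\right) \left(-5\right),10 \right)} = \left(\left(-107\right) \left(-78\right) - 111\right) - \left(70 + \left(7 + 0\right) \left(-5\right) + 10\right) = \left(8346 - 111\right) - \left(70 + 7 \left(-5\right) + 10\right) = 8235 - \left(70 - 35 + 10\right) = 8235 - 45 = 8190$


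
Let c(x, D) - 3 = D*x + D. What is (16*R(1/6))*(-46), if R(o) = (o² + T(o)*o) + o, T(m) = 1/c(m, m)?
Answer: -8168/45 ≈ -181.51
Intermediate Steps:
c(x, D) = 3 + D + D*x (c(x, D) = 3 + (D*x + D) = 3 + (D + D*x) = 3 + D + D*x)
T(m) = 1/(3 + m + m²) (T(m) = 1/(3 + m + m*m) = 1/(3 + m + m²))
R(o) = o + o² + o/(3 + o + o²) (R(o) = (o² + o/(3 + o + o²)) + o = o + o² + o/(3 + o + o²))
(16*R(1/6))*(-46) = (16*((1 + (1 + 1/6)*(3 + 1/6 + (1/6)²))/(6*(3 + 1/6 + (1/6)²))))*(-46) = (16*((1 + (1 + ⅙)*(3 + ⅙ + (⅙)²))/(6*(3 + ⅙ + (⅙)²))))*(-46) = (16*((1 + 7*(3 + ⅙ + 1/36)/6)/(6*(3 + ⅙ + 1/36))))*(-46) = (16*((1 + (7/6)*(115/36))/(6*(115/36))))*(-46) = (16*((⅙)*(36/115)*(1 + 805/216)))*(-46) = (16*((⅙)*(36/115)*(1021/216)))*(-46) = (16*(1021/4140))*(-46) = (4084/1035)*(-46) = -8168/45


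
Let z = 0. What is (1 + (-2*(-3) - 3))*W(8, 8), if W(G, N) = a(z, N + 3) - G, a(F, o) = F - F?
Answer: -32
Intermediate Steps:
a(F, o) = 0
W(G, N) = -G (W(G, N) = 0 - G = -G)
(1 + (-2*(-3) - 3))*W(8, 8) = (1 + (-2*(-3) - 3))*(-1*8) = (1 + (6 - 3))*(-8) = (1 + 3)*(-8) = 4*(-8) = -32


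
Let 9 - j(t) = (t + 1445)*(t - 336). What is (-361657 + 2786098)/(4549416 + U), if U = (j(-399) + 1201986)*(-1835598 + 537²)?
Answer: -808147/1016427366643 ≈ -7.9509e-7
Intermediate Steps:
j(t) = 9 - (-336 + t)*(1445 + t) (j(t) = 9 - (t + 1445)*(t - 336) = 9 - (1445 + t)*(-336 + t) = 9 - (-336 + t)*(1445 + t))
U = -3049286649345 (U = ((485529 - 1*(-399)² - 1109*(-399)) + 1201986)*(-1835598 + 537²) = ((485529 - 1*159201 + 442491) + 1201986)*(-1835598 + 288369) = ((485529 - 159201 + 442491) + 1201986)*(-1547229) = (768819 + 1201986)*(-1547229) = 1970805*(-1547229) = -3049286649345)
(-361657 + 2786098)/(4549416 + U) = (-361657 + 2786098)/(4549416 - 3049286649345) = 2424441/(-3049282099929) = 2424441*(-1/3049282099929) = -808147/1016427366643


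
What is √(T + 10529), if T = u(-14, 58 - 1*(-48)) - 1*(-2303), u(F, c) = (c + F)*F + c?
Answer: 5*√466 ≈ 107.94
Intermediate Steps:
u(F, c) = c + F*(F + c) (u(F, c) = (F + c)*F + c = F*(F + c) + c = c + F*(F + c))
T = 1121 (T = ((58 - 1*(-48)) + (-14)² - 14*(58 - 1*(-48))) - 1*(-2303) = ((58 + 48) + 196 - 14*(58 + 48)) + 2303 = (106 + 196 - 14*106) + 2303 = (106 + 196 - 1484) + 2303 = -1182 + 2303 = 1121)
√(T + 10529) = √(1121 + 10529) = √11650 = 5*√466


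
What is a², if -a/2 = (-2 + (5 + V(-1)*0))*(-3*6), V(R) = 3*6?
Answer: 11664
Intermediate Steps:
V(R) = 18
a = 108 (a = -2*(-2 + (5 + 18*0))*(-3*6) = -2*(-2 + (5 + 0))*(-18) = -2*(-2 + 5)*(-18) = -6*(-18) = -2*(-54) = 108)
a² = 108² = 11664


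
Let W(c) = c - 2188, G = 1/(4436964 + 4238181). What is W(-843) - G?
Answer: -26294364496/8675145 ≈ -3031.0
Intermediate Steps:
G = 1/8675145 ≈ 1.1527e-7
W(c) = -2188 + c
W(-843) - G = (-2188 - 843) - 1*1/8675145 = -3031 - 1/8675145 = -26294364496/8675145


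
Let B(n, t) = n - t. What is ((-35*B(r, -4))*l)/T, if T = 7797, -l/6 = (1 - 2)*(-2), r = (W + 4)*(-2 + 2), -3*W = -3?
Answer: 560/2599 ≈ 0.21547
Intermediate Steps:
W = 1 (W = -1/3*(-3) = 1)
r = 0 (r = (1 + 4)*(-2 + 2) = 5*0 = 0)
l = -12 (l = -6*(1 - 2)*(-2) = -(-6)*(-2) = -6*2 = -12)
((-35*B(r, -4))*l)/T = (-35*(0 - 1*(-4))*(-12))/7797 = (-35*(0 + 4)*(-12))*(1/7797) = (-35*4*(-12))*(1/7797) = -140*(-12)*(1/7797) = 1680*(1/7797) = 560/2599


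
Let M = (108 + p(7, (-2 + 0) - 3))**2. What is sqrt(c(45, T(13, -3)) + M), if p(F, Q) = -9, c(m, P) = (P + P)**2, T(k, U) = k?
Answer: sqrt(10477) ≈ 102.36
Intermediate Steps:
c(m, P) = 4*P**2 (c(m, P) = (2*P)**2 = 4*P**2)
M = 9801 (M = (108 - 9)**2 = 99**2 = 9801)
sqrt(c(45, T(13, -3)) + M) = sqrt(4*13**2 + 9801) = sqrt(4*169 + 9801) = sqrt(676 + 9801) = sqrt(10477)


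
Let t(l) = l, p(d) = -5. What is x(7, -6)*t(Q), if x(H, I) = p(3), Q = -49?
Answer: 245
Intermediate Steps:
x(H, I) = -5
x(7, -6)*t(Q) = -5*(-49) = 245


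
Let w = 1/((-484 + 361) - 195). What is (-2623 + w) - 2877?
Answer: -1749001/318 ≈ -5500.0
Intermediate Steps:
w = -1/318 (w = 1/(-123 - 195) = 1/(-318) = -1/318 ≈ -0.0031447)
(-2623 + w) - 2877 = (-2623 - 1/318) - 2877 = -834115/318 - 2877 = -1749001/318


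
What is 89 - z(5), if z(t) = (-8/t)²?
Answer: 2161/25 ≈ 86.440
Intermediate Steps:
z(t) = 64/t²
89 - z(5) = 89 - 64/5² = 89 - 64/25 = 2161/25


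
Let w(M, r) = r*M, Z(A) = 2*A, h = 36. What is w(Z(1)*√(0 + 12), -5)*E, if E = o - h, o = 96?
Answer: -1200*√3 ≈ -2078.5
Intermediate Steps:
w(M, r) = M*r
E = 60 (E = 96 - 1*36 = 96 - 36 = 60)
w(Z(1)*√(0 + 12), -5)*E = (((2*1)*√(0 + 12))*(-5))*60 = ((2*√12)*(-5))*60 = ((2*(2*√3))*(-5))*60 = ((4*√3)*(-5))*60 = -20*√3*60 = -1200*√3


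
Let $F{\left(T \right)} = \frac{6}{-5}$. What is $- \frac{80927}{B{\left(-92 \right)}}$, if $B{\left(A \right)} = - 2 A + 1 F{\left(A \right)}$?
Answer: $- \frac{404635}{914} \approx -442.71$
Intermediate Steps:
$F{\left(T \right)} = - \frac{6}{5}$ ($F{\left(T \right)} = 6 \left(- \frac{1}{5}\right) = - \frac{6}{5}$)
$B{\left(A \right)} = - \frac{6}{5} - 2 A$ ($B{\left(A \right)} = - 2 A + 1 \left(- \frac{6}{5}\right) = - 2 A - \frac{6}{5} = - \frac{6}{5} - 2 A$)
$- \frac{80927}{B{\left(-92 \right)}} = - \frac{80927}{- \frac{6}{5} - -184} = - \frac{80927}{- \frac{6}{5} + 184} = - \frac{80927}{\frac{914}{5}} = \left(-80927\right) \frac{5}{914} = - \frac{404635}{914}$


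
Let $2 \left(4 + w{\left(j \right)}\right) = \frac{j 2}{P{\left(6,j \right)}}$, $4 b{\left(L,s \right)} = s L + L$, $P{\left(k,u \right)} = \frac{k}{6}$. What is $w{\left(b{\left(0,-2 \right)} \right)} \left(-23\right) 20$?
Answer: $1840$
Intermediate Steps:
$P{\left(k,u \right)} = \frac{k}{6}$ ($P{\left(k,u \right)} = k \frac{1}{6} = \frac{k}{6}$)
$b{\left(L,s \right)} = \frac{L}{4} + \frac{L s}{4}$ ($b{\left(L,s \right)} = \frac{s L + L}{4} = \frac{L s + L}{4} = \frac{L + L s}{4} = \frac{L}{4} + \frac{L s}{4}$)
$w{\left(j \right)} = -4 + j$ ($w{\left(j \right)} = -4 + \frac{j 2 \frac{1}{\frac{1}{6} \cdot 6}}{2} = -4 + \frac{2 j 1^{-1}}{2} = -4 + \frac{2 j 1}{2} = -4 + \frac{2 j}{2} = -4 + j$)
$w{\left(b{\left(0,-2 \right)} \right)} \left(-23\right) 20 = \left(-4 + \frac{1}{4} \cdot 0 \left(1 - 2\right)\right) \left(-23\right) 20 = \left(-4 + \frac{1}{4} \cdot 0 \left(-1\right)\right) \left(-23\right) 20 = \left(-4 + 0\right) \left(-23\right) 20 = \left(-4\right) \left(-23\right) 20 = 92 \cdot 20 = 1840$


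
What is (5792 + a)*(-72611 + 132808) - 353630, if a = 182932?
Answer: 11360264998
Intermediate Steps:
(5792 + a)*(-72611 + 132808) - 353630 = (5792 + 182932)*(-72611 + 132808) - 353630 = 188724*60197 - 353630 = 11360618628 - 353630 = 11360264998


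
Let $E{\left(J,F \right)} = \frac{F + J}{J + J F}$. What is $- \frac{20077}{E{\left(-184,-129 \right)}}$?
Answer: $\frac{472853504}{313} \approx 1.5107 \cdot 10^{6}$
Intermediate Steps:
$E{\left(J,F \right)} = \frac{F + J}{J + F J}$
$- \frac{20077}{E{\left(-184,-129 \right)}} = - \frac{20077}{\frac{1}{-184} \frac{1}{1 - 129} \left(-129 - 184\right)} = - \frac{20077}{\left(- \frac{1}{184}\right) \frac{1}{-128} \left(-313\right)} = - \frac{20077}{\left(- \frac{1}{184}\right) \left(- \frac{1}{128}\right) \left(-313\right)} = - \frac{20077}{- \frac{313}{23552}} = \left(-20077\right) \left(- \frac{23552}{313}\right) = \frac{472853504}{313}$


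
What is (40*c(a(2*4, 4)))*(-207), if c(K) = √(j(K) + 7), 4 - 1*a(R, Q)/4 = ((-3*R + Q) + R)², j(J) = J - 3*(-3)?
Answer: -33120*I*√34 ≈ -1.9312e+5*I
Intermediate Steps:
j(J) = 9 + J (j(J) = J + 9 = 9 + J)
a(R, Q) = 16 - 4*(Q - 2*R)² (a(R, Q) = 16 - 4*((-3*R + Q) + R)² = 16 - 4*((Q - 3*R) + R)² = 16 - 4*(Q - 2*R)²)
c(K) = √(16 + K) (c(K) = √((9 + K) + 7) = √(16 + K))
(40*c(a(2*4, 4)))*(-207) = (40*√(16 + (16 - 4*(4 - 4*4)²)))*(-207) = (40*√(16 + (16 - 4*(4 - 2*8)²)))*(-207) = (40*√(16 + (16 - 4*(4 - 16)²)))*(-207) = (40*√(16 + (16 - 4*(-12)²)))*(-207) = (40*√(16 + (16 - 4*144)))*(-207) = (40*√(16 + (16 - 576)))*(-207) = (40*√(16 - 560))*(-207) = (40*√(-544))*(-207) = (40*(4*I*√34))*(-207) = (160*I*√34)*(-207) = -33120*I*√34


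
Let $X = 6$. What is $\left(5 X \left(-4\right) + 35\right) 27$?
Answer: $-2295$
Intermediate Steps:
$\left(5 X \left(-4\right) + 35\right) 27 = \left(5 \cdot 6 \left(-4\right) + 35\right) 27 = \left(30 \left(-4\right) + 35\right) 27 = \left(-120 + 35\right) 27 = \left(-85\right) 27 = -2295$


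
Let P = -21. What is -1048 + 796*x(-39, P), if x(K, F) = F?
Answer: -17764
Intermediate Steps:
-1048 + 796*x(-39, P) = -1048 + 796*(-21) = -1048 - 16716 = -17764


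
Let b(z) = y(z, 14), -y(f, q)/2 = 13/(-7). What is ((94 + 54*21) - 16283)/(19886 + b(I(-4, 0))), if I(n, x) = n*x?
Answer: -105385/139228 ≈ -0.75692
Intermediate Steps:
y(f, q) = 26/7 (y(f, q) = -26/(-7) = -26*(-1)/7 = -2*(-13/7) = 26/7)
b(z) = 26/7
((94 + 54*21) - 16283)/(19886 + b(I(-4, 0))) = ((94 + 54*21) - 16283)/(19886 + 26/7) = ((94 + 1134) - 16283)/(139228/7) = (1228 - 16283)*(7/139228) = -15055*7/139228 = -105385/139228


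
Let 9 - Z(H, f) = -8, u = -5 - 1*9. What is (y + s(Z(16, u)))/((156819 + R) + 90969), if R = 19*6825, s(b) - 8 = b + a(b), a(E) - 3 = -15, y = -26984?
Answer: -26971/377463 ≈ -0.071453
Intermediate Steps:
u = -14 (u = -5 - 9 = -14)
a(E) = -12 (a(E) = 3 - 15 = -12)
Z(H, f) = 17 (Z(H, f) = 9 - 1*(-8) = 9 + 8 = 17)
s(b) = -4 + b (s(b) = 8 + (b - 12) = 8 + (-12 + b) = -4 + b)
R = 129675
(y + s(Z(16, u)))/((156819 + R) + 90969) = (-26984 + (-4 + 17))/((156819 + 129675) + 90969) = (-26984 + 13)/(286494 + 90969) = -26971/377463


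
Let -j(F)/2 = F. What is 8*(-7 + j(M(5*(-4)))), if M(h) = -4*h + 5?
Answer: -1416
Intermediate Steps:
M(h) = 5 - 4*h
j(F) = -2*F
8*(-7 + j(M(5*(-4)))) = 8*(-7 - 2*(5 - 20*(-4))) = 8*(-7 - 2*(5 - 4*(-20))) = 8*(-7 - 2*(5 + 80)) = 8*(-7 - 2*85) = 8*(-7 - 170) = 8*(-177) = -1416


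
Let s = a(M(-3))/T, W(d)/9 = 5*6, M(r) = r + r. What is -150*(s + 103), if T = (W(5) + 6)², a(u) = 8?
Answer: -24519175/1587 ≈ -15450.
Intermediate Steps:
M(r) = 2*r
W(d) = 270 (W(d) = 9*(5*6) = 9*30 = 270)
T = 76176 (T = (270 + 6)² = 276² = 76176)
s = 1/9522 (s = 8/76176 = 8*(1/76176) = 1/9522 ≈ 0.00010502)
-150*(s + 103) = -150*(1/9522 + 103) = -150*980767/9522 = -24519175/1587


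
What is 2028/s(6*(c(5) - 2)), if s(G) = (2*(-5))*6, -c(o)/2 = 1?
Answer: -169/5 ≈ -33.800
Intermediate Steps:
c(o) = -2 (c(o) = -2*1 = -2)
s(G) = -60 (s(G) = -10*6 = -60)
2028/s(6*(c(5) - 2)) = 2028/(-60) = 2028*(-1/60) = -169/5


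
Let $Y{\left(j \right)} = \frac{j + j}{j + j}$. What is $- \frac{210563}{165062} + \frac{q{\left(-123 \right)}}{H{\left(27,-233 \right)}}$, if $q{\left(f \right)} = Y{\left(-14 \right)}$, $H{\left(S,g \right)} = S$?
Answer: $- \frac{5520139}{4456674} \approx -1.2386$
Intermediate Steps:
$Y{\left(j \right)} = 1$ ($Y{\left(j \right)} = \frac{2 j}{2 j} = 2 j \frac{1}{2 j} = 1$)
$q{\left(f \right)} = 1$
$- \frac{210563}{165062} + \frac{q{\left(-123 \right)}}{H{\left(27,-233 \right)}} = - \frac{210563}{165062} + 1 \cdot \frac{1}{27} = \left(-210563\right) \frac{1}{165062} + 1 \cdot \frac{1}{27} = - \frac{210563}{165062} + \frac{1}{27} = - \frac{5520139}{4456674}$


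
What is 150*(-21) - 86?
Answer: -3236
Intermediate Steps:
150*(-21) - 86 = -3150 - 86 = -3236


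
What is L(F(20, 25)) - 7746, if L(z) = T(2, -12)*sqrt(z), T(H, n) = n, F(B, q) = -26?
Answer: -7746 - 12*I*sqrt(26) ≈ -7746.0 - 61.188*I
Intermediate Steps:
L(z) = -12*sqrt(z)
L(F(20, 25)) - 7746 = -12*I*sqrt(26) - 7746 = -7746 - 12*I*sqrt(26)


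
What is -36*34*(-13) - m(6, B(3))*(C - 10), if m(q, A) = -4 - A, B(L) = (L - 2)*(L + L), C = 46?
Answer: 16272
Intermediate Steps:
B(L) = 2*L*(-2 + L) (B(L) = (-2 + L)*(2*L) = 2*L*(-2 + L))
-36*34*(-13) - m(6, B(3))*(C - 10) = -36*34*(-13) - (-4 - 2*3*(-2 + 3))*(46 - 10) = -1224*(-13) - (-4 - 2*3)*36 = 15912 - (-4 - 1*6)*36 = 15912 - (-4 - 6)*36 = 15912 - (-10)*36 = 15912 - 1*(-360) = 15912 + 360 = 16272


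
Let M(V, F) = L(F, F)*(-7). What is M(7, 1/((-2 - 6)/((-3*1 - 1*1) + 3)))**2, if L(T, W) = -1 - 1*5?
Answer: 1764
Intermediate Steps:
L(T, W) = -6 (L(T, W) = -1 - 5 = -6)
M(V, F) = 42 (M(V, F) = -6*(-7) = 42)
M(7, 1/((-2 - 6)/((-3*1 - 1*1) + 3)))**2 = 42**2 = 1764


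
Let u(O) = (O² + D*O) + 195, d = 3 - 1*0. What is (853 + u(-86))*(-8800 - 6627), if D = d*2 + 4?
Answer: -116998368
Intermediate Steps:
d = 3 (d = 3 + 0 = 3)
D = 10 (D = 3*2 + 4 = 6 + 4 = 10)
u(O) = 195 + O² + 10*O (u(O) = (O² + 10*O) + 195 = 195 + O² + 10*O)
(853 + u(-86))*(-8800 - 6627) = (853 + (195 + (-86)² + 10*(-86)))*(-8800 - 6627) = (853 + (195 + 7396 - 860))*(-15427) = (853 + 6731)*(-15427) = 7584*(-15427) = -116998368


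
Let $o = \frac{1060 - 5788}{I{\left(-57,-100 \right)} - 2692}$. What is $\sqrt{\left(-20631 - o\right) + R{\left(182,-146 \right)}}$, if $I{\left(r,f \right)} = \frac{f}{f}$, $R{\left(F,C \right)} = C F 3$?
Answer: $\frac{i \sqrt{80741512995}}{897} \approx 316.78 i$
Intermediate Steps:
$R{\left(F,C \right)} = 3 C F$
$I{\left(r,f \right)} = 1$
$o = \frac{1576}{897}$ ($o = \frac{1060 - 5788}{1 - 2692} = - \frac{4728}{-2691} = \left(-4728\right) \left(- \frac{1}{2691}\right) = \frac{1576}{897} \approx 1.757$)
$\sqrt{\left(-20631 - o\right) + R{\left(182,-146 \right)}} = \sqrt{\left(-20631 - \frac{1576}{897}\right) + 3 \left(-146\right) 182} = \sqrt{\left(-20631 - \frac{1576}{897}\right) - 79716} = \sqrt{- \frac{18507583}{897} - 79716} = \sqrt{- \frac{90012835}{897}} = \frac{i \sqrt{80741512995}}{897}$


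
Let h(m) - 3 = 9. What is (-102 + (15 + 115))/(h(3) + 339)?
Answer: 28/351 ≈ 0.079772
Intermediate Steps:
h(m) = 12 (h(m) = 3 + 9 = 12)
(-102 + (15 + 115))/(h(3) + 339) = (-102 + (15 + 115))/(12 + 339) = (-102 + 130)/351 = 28*(1/351) = 28/351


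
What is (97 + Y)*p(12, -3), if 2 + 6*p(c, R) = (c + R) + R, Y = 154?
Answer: 502/3 ≈ 167.33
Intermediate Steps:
p(c, R) = -1/3 + R/3 + c/6 (p(c, R) = -1/3 + ((c + R) + R)/6 = -1/3 + ((R + c) + R)/6 = -1/3 + (c + 2*R)/6 = -1/3 + (R/3 + c/6) = -1/3 + R/3 + c/6)
(97 + Y)*p(12, -3) = (97 + 154)*(-1/3 + (1/3)*(-3) + (1/6)*12) = 251*(-1/3 - 1 + 2) = 251*(2/3) = 502/3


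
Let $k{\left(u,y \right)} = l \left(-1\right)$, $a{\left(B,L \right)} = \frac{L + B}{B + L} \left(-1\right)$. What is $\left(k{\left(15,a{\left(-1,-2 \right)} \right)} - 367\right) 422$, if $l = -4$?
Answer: $-153186$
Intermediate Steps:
$a{\left(B,L \right)} = -1$ ($a{\left(B,L \right)} = \frac{B + L}{B + L} \left(-1\right) = 1 \left(-1\right) = -1$)
$k{\left(u,y \right)} = 4$ ($k{\left(u,y \right)} = \left(-4\right) \left(-1\right) = 4$)
$\left(k{\left(15,a{\left(-1,-2 \right)} \right)} - 367\right) 422 = \left(4 - 367\right) 422 = \left(-363\right) 422 = -153186$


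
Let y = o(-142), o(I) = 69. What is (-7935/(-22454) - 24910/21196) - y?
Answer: -4153831597/59491873 ≈ -69.822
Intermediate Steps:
y = 69
(-7935/(-22454) - 24910/21196) - y = (-7935/(-22454) - 24910/21196) - 1*69 = (-7935*(-1/22454) - 24910*1/21196) - 69 = (7935/22454 - 12455/10598) - 69 = -48892360/59491873 - 69 = -4153831597/59491873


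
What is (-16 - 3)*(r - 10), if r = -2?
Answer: 228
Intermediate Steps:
(-16 - 3)*(r - 10) = (-16 - 3)*(-2 - 10) = -19*(-12) = 228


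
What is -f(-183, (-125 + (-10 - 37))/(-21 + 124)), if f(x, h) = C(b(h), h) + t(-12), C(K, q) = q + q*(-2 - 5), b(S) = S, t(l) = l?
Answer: 204/103 ≈ 1.9806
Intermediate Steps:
C(K, q) = -6*q (C(K, q) = q + q*(-7) = q - 7*q = -6*q)
f(x, h) = -12 - 6*h (f(x, h) = -6*h - 12 = -12 - 6*h)
-f(-183, (-125 + (-10 - 37))/(-21 + 124)) = -(-12 - 6*(-125 + (-10 - 37))/(-21 + 124)) = -(-12 - 6*(-125 - 47)/103) = -(-12 - (-1032)/103) = -(-12 - 6*(-172/103)) = -(-12 + 1032/103) = -1*(-204/103) = 204/103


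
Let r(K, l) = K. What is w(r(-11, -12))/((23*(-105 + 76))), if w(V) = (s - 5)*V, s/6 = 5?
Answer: 275/667 ≈ 0.41229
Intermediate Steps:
s = 30 (s = 6*5 = 30)
w(V) = 25*V (w(V) = (30 - 5)*V = 25*V)
w(r(-11, -12))/((23*(-105 + 76))) = (25*(-11))/((23*(-105 + 76))) = -275/(23*(-29)) = -275/(-667) = -275*(-1/667) = 275/667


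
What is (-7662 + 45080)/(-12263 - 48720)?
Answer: -37418/60983 ≈ -0.61358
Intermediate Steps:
(-7662 + 45080)/(-12263 - 48720) = 37418/(-60983) = 37418*(-1/60983) = -37418/60983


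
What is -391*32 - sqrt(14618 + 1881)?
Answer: -12512 - sqrt(16499) ≈ -12640.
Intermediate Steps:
-391*32 - sqrt(14618 + 1881) = -12512 - sqrt(16499)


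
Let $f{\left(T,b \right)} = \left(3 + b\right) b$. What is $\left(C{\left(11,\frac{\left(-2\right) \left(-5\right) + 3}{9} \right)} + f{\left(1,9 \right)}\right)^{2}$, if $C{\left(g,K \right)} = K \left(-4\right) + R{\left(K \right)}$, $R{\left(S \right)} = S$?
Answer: $\frac{96721}{9} \approx 10747.0$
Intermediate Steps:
$C{\left(g,K \right)} = - 3 K$ ($C{\left(g,K \right)} = K \left(-4\right) + K = - 4 K + K = - 3 K$)
$f{\left(T,b \right)} = b \left(3 + b\right)$
$\left(C{\left(11,\frac{\left(-2\right) \left(-5\right) + 3}{9} \right)} + f{\left(1,9 \right)}\right)^{2} = \left(- 3 \frac{\left(-2\right) \left(-5\right) + 3}{9} + 9 \left(3 + 9\right)\right)^{2} = \left(- 3 \left(10 + 3\right) \frac{1}{9} + 9 \cdot 12\right)^{2} = \left(- 3 \cdot 13 \cdot \frac{1}{9} + 108\right)^{2} = \left(\left(-3\right) \frac{13}{9} + 108\right)^{2} = \left(- \frac{13}{3} + 108\right)^{2} = \left(\frac{311}{3}\right)^{2} = \frac{96721}{9}$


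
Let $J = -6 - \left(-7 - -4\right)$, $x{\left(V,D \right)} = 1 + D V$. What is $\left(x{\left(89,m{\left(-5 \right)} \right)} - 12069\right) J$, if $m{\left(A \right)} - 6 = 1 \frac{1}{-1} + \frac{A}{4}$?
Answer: $\frac{140811}{4} \approx 35203.0$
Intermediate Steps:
$m{\left(A \right)} = 5 + \frac{A}{4}$ ($m{\left(A \right)} = 6 + \left(1 \frac{1}{-1} + \frac{A}{4}\right) = 6 + \left(1 \left(-1\right) + A \frac{1}{4}\right) = 6 + \left(-1 + \frac{A}{4}\right) = 5 + \frac{A}{4}$)
$J = -3$ ($J = -6 - \left(-7 + 4\right) = -6 - -3 = -6 + 3 = -3$)
$\left(x{\left(89,m{\left(-5 \right)} \right)} - 12069\right) J = \left(\left(1 + \left(5 + \frac{1}{4} \left(-5\right)\right) 89\right) - 12069\right) \left(-3\right) = \left(\left(1 + \left(5 - \frac{5}{4}\right) 89\right) - 12069\right) \left(-3\right) = \left(\left(1 + \frac{15}{4} \cdot 89\right) - 12069\right) \left(-3\right) = \left(\left(1 + \frac{1335}{4}\right) - 12069\right) \left(-3\right) = \left(\frac{1339}{4} - 12069\right) \left(-3\right) = \left(- \frac{46937}{4}\right) \left(-3\right) = \frac{140811}{4}$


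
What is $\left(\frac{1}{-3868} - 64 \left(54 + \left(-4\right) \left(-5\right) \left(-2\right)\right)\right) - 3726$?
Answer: $- \frac{17877897}{3868} \approx -4622.0$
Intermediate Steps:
$\left(\frac{1}{-3868} - 64 \left(54 + \left(-4\right) \left(-5\right) \left(-2\right)\right)\right) - 3726 = \left(- \frac{1}{3868} - 64 \left(54 + 20 \left(-2\right)\right)\right) - 3726 = \left(- \frac{1}{3868} - 64 \left(54 - 40\right)\right) - 3726 = \left(- \frac{1}{3868} - 896\right) - 3726 = - \frac{3465729}{3868} - 3726 = - \frac{17877897}{3868}$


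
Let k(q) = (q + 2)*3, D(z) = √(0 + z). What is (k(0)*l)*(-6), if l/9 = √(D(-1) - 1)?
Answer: -324*√(-1 + I) ≈ -147.45 - 355.97*I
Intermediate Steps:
D(z) = √z
k(q) = 6 + 3*q (k(q) = (2 + q)*3 = 6 + 3*q)
l = 9*√(-1 + I) (l = 9*√(√(-1) - 1) = 9*√(I - 1) = 9*√(-1 + I) ≈ 4.0958 + 9.8882*I)
(k(0)*l)*(-6) = ((6 + 3*0)*(9*√(-1 + I)))*(-6) = ((6 + 0)*(9*√(-1 + I)))*(-6) = (6*(9*√(-1 + I)))*(-6) = (54*√(-1 + I))*(-6) = -324*√(-1 + I)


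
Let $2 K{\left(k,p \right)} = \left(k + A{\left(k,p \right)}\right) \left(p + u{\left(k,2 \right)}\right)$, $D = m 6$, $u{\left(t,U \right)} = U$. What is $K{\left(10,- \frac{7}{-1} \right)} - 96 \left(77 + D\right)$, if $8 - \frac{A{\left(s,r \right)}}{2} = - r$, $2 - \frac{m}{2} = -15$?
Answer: $-26796$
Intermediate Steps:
$m = 34$ ($m = 4 - -30 = 4 + 30 = 34$)
$A{\left(s,r \right)} = 16 + 2 r$ ($A{\left(s,r \right)} = 16 - 2 \left(- r\right) = 16 + 2 r$)
$D = 204$ ($D = 34 \cdot 6 = 204$)
$K{\left(k,p \right)} = \frac{\left(2 + p\right) \left(16 + k + 2 p\right)}{2}$ ($K{\left(k,p \right)} = \frac{\left(k + \left(16 + 2 p\right)\right) \left(p + 2\right)}{2} = \frac{\left(16 + k + 2 p\right) \left(2 + p\right)}{2} = \frac{\left(2 + p\right) \left(16 + k + 2 p\right)}{2}$)
$K{\left(10,- \frac{7}{-1} \right)} - 96 \left(77 + D\right) = \left(16 + 10 + \left(- \frac{7}{-1}\right)^{2} + 10 \left(- \frac{7}{-1}\right) + \frac{1}{2} \cdot 10 \left(- \frac{7}{-1}\right)\right) - 96 \left(77 + 204\right) = \left(16 + 10 + \left(\left(-7\right) \left(-1\right)\right)^{2} + 10 \left(\left(-7\right) \left(-1\right)\right) + \frac{1}{2} \cdot 10 \left(\left(-7\right) \left(-1\right)\right)\right) - 26976 = \left(16 + 10 + 7^{2} + 10 \cdot 7 + \frac{1}{2} \cdot 10 \cdot 7\right) - 26976 = \left(16 + 10 + 49 + 70 + 35\right) - 26976 = 180 - 26976 = -26796$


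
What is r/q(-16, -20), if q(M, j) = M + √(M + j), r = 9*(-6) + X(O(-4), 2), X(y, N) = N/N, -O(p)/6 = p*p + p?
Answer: 212/73 + 159*I/146 ≈ 2.9041 + 1.089*I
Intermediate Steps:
O(p) = -6*p - 6*p² (O(p) = -6*(p*p + p) = -6*(p² + p) = -6*(p + p²) = -6*p - 6*p²)
X(y, N) = 1
r = -53 (r = 9*(-6) + 1 = -54 + 1 = -53)
r/q(-16, -20) = -53/(-16 + √(-16 - 20)) = -53/(-16 + √(-36)) = -53*(-16 - 6*I)/292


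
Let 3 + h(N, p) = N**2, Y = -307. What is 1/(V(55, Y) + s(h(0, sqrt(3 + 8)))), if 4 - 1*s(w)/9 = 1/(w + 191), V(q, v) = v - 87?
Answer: -188/67313 ≈ -0.0027929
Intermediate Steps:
V(q, v) = -87 + v
h(N, p) = -3 + N**2
s(w) = 36 - 9/(191 + w) (s(w) = 36 - 9/(w + 191) = 36 - 9/(191 + w))
1/(V(55, Y) + s(h(0, sqrt(3 + 8)))) = 1/((-87 - 307) + 9*(763 + 4*(-3 + 0**2))/(191 + (-3 + 0**2))) = 1/(-394 + 9*(763 + 4*(-3 + 0))/(191 + (-3 + 0))) = 1/(-394 + 9*(763 + 4*(-3))/(191 - 3)) = 1/(-394 + 9*(763 - 12)/188) = 1/(-394 + 9*(1/188)*751) = 1/(-394 + 6759/188) = 1/(-67313/188) = -188/67313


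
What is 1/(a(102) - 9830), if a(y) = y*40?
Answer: -1/5750 ≈ -0.00017391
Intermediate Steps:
a(y) = 40*y
1/(a(102) - 9830) = 1/(40*102 - 9830) = 1/(4080 - 9830) = 1/(-5750) = -1/5750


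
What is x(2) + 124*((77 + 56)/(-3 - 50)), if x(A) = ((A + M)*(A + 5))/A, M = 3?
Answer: -31129/106 ≈ -293.67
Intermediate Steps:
x(A) = (3 + A)*(5 + A)/A (x(A) = ((A + 3)*(A + 5))/A = ((3 + A)*(5 + A))/A = (3 + A)*(5 + A)/A)
x(2) + 124*((77 + 56)/(-3 - 50)) = (8 + 2 + 15/2) + 124*((77 + 56)/(-3 - 50)) = (8 + 2 + 15*(1/2)) + 124*(133/(-53)) = (8 + 2 + 15/2) + 124*(133*(-1/53)) = 35/2 + 124*(-133/53) = 35/2 - 16492/53 = -31129/106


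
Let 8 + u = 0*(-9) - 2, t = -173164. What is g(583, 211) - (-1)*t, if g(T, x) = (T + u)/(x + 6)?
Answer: -37576015/217 ≈ -1.7316e+5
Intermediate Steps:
u = -10 (u = -8 + (0*(-9) - 2) = -8 + (0 - 2) = -8 - 2 = -10)
g(T, x) = (-10 + T)/(6 + x) (g(T, x) = (T - 10)/(x + 6) = (-10 + T)/(6 + x))
g(583, 211) - (-1)*t = (-10 + 583)/(6 + 211) - (-1)*(-173164) = 573/217 - 1*173164 = (1/217)*573 - 173164 = 573/217 - 173164 = -37576015/217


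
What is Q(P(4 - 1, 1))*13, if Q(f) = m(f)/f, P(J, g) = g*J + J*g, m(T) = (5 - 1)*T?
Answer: 52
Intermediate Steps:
m(T) = 4*T
P(J, g) = 2*J*g (P(J, g) = J*g + J*g = 2*J*g)
Q(f) = 4 (Q(f) = (4*f)/f = 4)
Q(P(4 - 1, 1))*13 = 4*13 = 52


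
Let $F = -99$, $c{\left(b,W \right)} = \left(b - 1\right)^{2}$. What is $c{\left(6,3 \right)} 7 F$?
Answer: $-17325$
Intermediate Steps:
$c{\left(b,W \right)} = \left(-1 + b\right)^{2}$
$c{\left(6,3 \right)} 7 F = \left(-1 + 6\right)^{2} \cdot 7 \left(-99\right) = 5^{2} \cdot 7 \left(-99\right) = 25 \cdot 7 \left(-99\right) = 175 \left(-99\right) = -17325$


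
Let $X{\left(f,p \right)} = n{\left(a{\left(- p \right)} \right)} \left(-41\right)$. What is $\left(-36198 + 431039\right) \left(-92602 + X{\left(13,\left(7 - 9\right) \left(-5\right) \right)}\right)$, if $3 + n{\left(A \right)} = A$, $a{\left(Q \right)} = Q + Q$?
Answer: $-36190731219$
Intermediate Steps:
$a{\left(Q \right)} = 2 Q$
$n{\left(A \right)} = -3 + A$
$X{\left(f,p \right)} = 123 + 82 p$ ($X{\left(f,p \right)} = \left(-3 + 2 \left(- p\right)\right) \left(-41\right) = \left(-3 - 2 p\right) \left(-41\right) = 123 + 82 p$)
$\left(-36198 + 431039\right) \left(-92602 + X{\left(13,\left(7 - 9\right) \left(-5\right) \right)}\right) = \left(-36198 + 431039\right) \left(-92602 + \left(123 + 82 \left(7 - 9\right) \left(-5\right)\right)\right) = 394841 \left(-92602 + \left(123 + 82 \left(\left(-2\right) \left(-5\right)\right)\right)\right) = 394841 \left(-92602 + \left(123 + 82 \cdot 10\right)\right) = 394841 \left(-92602 + \left(123 + 820\right)\right) = 394841 \left(-92602 + 943\right) = 394841 \left(-91659\right) = -36190731219$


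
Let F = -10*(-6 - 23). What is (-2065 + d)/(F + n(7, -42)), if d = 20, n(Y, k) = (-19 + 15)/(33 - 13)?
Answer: -10225/1449 ≈ -7.0566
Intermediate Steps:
n(Y, k) = -⅕ (n(Y, k) = -4/20 = -4*1/20 = -⅕)
F = 290 (F = -10*(-29) = 290)
(-2065 + d)/(F + n(7, -42)) = (-2065 + 20)/(290 - ⅕) = -2045/1449/5 = -2045*5/1449 = -10225/1449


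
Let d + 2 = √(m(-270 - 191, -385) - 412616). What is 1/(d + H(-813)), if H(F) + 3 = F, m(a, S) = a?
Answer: -818/1082201 - I*√413077/1082201 ≈ -0.00075587 - 0.00059389*I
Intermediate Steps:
H(F) = -3 + F
d = -2 + I*√413077 (d = -2 + √((-270 - 191) - 412616) = -2 + √(-461 - 412616) = -2 + √(-413077) = -2 + I*√413077 ≈ -2.0 + 642.71*I)
1/(d + H(-813)) = 1/((-2 + I*√413077) + (-3 - 813)) = 1/((-2 + I*√413077) - 816) = 1/(-818 + I*√413077)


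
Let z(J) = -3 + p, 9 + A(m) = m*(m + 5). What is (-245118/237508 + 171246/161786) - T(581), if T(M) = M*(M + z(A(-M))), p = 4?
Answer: -3248316005087169/9606367322 ≈ -3.3814e+5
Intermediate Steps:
A(m) = -9 + m*(5 + m) (A(m) = -9 + m*(m + 5) = -9 + m*(5 + m))
z(J) = 1 (z(J) = -3 + 4 = 1)
T(M) = M*(1 + M) (T(M) = M*(M + 1) = M*(1 + M))
(-245118/237508 + 171246/161786) - T(581) = (-245118/237508 + 171246/161786) - 581*(1 + 581) = (-245118*1/237508 + 171246*(1/161786)) - 581*582 = (-122559/118754 + 85623/80893) - 1*338142 = 253908555/9606367322 - 338142 = -3248316005087169/9606367322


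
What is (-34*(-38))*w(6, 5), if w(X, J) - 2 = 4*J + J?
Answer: 34884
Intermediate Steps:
w(X, J) = 2 + 5*J (w(X, J) = 2 + (4*J + J) = 2 + 5*J)
(-34*(-38))*w(6, 5) = (-34*(-38))*(2 + 5*5) = 1292*(2 + 25) = 1292*27 = 34884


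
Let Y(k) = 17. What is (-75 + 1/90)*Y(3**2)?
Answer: -114733/90 ≈ -1274.8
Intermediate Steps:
(-75 + 1/90)*Y(3**2) = (-75 + 1/90)*17 = -6749/90*17 = -114733/90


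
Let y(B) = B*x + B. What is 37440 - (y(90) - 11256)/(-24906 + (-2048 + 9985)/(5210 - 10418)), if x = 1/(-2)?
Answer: 4856597947512/129718385 ≈ 37440.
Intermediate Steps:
x = -½ ≈ -0.50000
y(B) = B/2 (y(B) = B*(-½) + B = -B/2 + B = B/2)
37440 - (y(90) - 11256)/(-24906 + (-2048 + 9985)/(5210 - 10418)) = 37440 - ((½)*90 - 11256)/(-24906 + (-2048 + 9985)/(5210 - 10418)) = 37440 - (45 - 11256)/(-24906 + 7937/(-5208)) = 37440 - (-11211)/(-24906 + 7937*(-1/5208)) = 37440 - (-11211)/(-24906 - 7937/5208) = 37440 - (-11211)/(-129718385/5208) = 37440 - (-11211)*(-5208)/129718385 = 37440 - 1*58386888/129718385 = 37440 - 58386888/129718385 = 4856597947512/129718385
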